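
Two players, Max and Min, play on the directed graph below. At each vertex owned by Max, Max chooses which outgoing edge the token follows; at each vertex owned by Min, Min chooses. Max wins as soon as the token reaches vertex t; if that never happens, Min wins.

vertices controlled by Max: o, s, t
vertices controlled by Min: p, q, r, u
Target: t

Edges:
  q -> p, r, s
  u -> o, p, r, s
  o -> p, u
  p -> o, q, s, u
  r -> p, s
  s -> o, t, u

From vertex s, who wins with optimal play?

A0 = {t}
A1: add {s} — s (Max) has s→t.
A2 = A1; e.g. o (Max) has no edge into A1. Fixed point.
s ∈ A1, so Max can force the target.

Max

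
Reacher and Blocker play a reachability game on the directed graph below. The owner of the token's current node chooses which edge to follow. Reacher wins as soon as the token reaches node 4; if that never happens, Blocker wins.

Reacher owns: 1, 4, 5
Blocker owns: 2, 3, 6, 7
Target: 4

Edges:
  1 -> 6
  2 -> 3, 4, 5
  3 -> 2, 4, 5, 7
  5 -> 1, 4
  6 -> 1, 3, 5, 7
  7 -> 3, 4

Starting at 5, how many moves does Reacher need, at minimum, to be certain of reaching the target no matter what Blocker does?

A0 = {4}
A1: add {5} — 5 (Reacher) has 5→4.
A2 = A1; e.g. 1 (Reacher) has no edge into A1. Fixed point.
5 enters the attractor at level 1, so Reacher can force the target in 1 move from there.

1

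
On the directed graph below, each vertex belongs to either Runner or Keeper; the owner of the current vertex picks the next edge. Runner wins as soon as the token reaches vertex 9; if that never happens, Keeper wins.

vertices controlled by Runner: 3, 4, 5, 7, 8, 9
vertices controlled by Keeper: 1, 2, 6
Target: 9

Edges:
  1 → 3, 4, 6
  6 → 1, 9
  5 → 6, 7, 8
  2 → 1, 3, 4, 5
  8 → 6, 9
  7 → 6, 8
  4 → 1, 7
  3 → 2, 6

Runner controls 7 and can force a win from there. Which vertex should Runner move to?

A0 = {9}
A1: add {8} — 8 (Runner) has 8→9.
A2: add {5, 7} — 5 (Runner) has 5→8; 7 (Runner) has 7→8.
A3: add {4} — 4 (Runner) has 4→7.
A4 = A3; e.g. 1 (Keeper) can still go to 3. Fixed point.
From 7, successor 8 is in the attractor (rank 1); the other successor 6 is not.

8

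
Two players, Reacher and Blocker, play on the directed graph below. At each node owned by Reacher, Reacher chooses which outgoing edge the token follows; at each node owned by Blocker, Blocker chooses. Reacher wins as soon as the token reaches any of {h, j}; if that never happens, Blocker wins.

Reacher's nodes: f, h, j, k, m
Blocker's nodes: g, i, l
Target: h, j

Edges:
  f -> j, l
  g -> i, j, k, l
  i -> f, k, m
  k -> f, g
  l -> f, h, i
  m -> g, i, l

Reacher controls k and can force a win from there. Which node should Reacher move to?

A0 = {h, j}
A1: add {f} — f (Reacher) has f→j.
A2: add {k} — k (Reacher) has k→f.
A3 = A2; e.g. g (Blocker) can still go to i. Fixed point.
From k, successor f is in the attractor (rank 1); the other successor g is not.

f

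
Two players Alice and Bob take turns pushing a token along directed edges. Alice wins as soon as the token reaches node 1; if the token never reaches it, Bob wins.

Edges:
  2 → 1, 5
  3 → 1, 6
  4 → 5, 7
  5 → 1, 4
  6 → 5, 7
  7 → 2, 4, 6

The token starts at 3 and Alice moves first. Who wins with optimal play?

Track states (vertex, player-to-move).
A0 = {(1,Alice), (1,Bob)}
A1: add {(2,Alice), (3,Alice), (5,Alice)}.
(3,Alice) ∈ A1 ⇒ Alice forces the target.

Alice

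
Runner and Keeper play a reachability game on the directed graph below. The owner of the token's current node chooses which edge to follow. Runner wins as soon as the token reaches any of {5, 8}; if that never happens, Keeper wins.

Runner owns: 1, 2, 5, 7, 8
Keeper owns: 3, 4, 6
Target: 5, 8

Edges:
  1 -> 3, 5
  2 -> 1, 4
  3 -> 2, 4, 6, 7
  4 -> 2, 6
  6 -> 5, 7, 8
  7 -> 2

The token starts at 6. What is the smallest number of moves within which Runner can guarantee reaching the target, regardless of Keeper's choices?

A0 = {5, 8}
A1: add {1} — 1 (Runner) has 1→5.
A2: add {2} — 2 (Runner) has 2→1.
A3: add {7} — 7 (Runner) has 7→2.
A4: add {6} — 6 (Keeper): all of {5, 7, 8} already in.
6 enters the attractor at level 4, so Runner can force the target in 4 moves from there.

4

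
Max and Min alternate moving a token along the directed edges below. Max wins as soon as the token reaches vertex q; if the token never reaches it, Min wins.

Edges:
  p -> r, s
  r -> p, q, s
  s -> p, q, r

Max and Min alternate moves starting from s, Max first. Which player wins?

Track states (vertex, player-to-move).
A0 = {(q,Max), (q,Min)}
A1: add {(r,Max), (s,Max)}.
(s,Max) ∈ A1 ⇒ Max forces the target.

Max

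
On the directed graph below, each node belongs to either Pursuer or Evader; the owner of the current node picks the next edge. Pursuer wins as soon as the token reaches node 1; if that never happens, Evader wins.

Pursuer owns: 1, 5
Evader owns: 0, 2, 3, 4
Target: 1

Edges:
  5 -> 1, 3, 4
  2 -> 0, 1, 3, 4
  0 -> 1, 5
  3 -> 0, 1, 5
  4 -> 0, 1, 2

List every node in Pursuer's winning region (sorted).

0, 1, 3, 5

A0 = {1}
A1: add {5} — 5 (Pursuer) has 5→1.
A2: add {0} — 0 (Evader): all of {1, 5} already in.
A3: add {3} — 3 (Evader): all of {0, 1, 5} already in.
A4 = A3; e.g. 2 (Evader) can still go to 4. Fixed point.
Pursuer's winning region = {0, 1, 3, 5}.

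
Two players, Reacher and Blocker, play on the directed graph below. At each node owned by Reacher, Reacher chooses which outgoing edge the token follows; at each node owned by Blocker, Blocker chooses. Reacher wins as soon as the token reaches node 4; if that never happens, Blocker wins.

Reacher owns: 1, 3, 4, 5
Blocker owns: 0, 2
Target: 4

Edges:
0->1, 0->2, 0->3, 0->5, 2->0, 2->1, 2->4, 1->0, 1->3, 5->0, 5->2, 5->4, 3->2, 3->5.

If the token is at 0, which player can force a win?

Blocker

A0 = {4}
A1: add {5} — 5 (Reacher) has 5→4.
A2: add {3} — 3 (Reacher) has 3→5.
A3: add {1} — 1 (Reacher) has 1→3.
A4 = A3; e.g. 0 (Blocker) can still go to 2. Fixed point.
0 never enters the attractor, so Blocker can avoid the target forever.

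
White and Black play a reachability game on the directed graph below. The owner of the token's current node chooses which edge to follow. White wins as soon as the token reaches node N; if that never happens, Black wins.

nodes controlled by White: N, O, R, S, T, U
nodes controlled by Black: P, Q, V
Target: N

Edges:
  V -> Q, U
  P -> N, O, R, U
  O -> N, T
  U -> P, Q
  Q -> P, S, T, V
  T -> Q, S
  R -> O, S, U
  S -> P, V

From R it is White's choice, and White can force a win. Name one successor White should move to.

A0 = {N}
A1: add {O} — O (White) has O→N.
A2: add {R} — R (White) has R→O.
A3 = A2; e.g. P (Black) can still go to U. Fixed point.
From R, successor O is in the attractor (rank 1); the other successors S, U are not.

O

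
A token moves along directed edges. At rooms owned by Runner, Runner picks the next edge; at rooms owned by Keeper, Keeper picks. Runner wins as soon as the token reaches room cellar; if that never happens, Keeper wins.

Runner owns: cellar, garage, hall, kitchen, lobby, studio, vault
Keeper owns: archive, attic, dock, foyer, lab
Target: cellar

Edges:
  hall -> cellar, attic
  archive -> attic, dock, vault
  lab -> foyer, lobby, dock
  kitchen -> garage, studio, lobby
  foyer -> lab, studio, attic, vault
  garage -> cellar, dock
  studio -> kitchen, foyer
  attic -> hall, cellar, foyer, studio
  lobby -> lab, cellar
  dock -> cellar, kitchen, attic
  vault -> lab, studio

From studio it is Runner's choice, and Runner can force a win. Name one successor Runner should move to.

kitchen

A0 = {cellar}
A1: add {garage, hall, lobby} — hall (Runner) has hall→cellar; garage (Runner) has garage→cellar; lobby (Runner) has lobby→cellar.
A2: add {kitchen} — kitchen (Runner) has kitchen→garage.
A3: add {studio} — studio (Runner) has studio→kitchen.
A4: add {vault} — vault (Runner) has vault→studio.
A5 = A4; e.g. archive (Keeper) can still go to attic. Fixed point.
From studio, successor kitchen is in the attractor (rank 2); the other successor foyer is not.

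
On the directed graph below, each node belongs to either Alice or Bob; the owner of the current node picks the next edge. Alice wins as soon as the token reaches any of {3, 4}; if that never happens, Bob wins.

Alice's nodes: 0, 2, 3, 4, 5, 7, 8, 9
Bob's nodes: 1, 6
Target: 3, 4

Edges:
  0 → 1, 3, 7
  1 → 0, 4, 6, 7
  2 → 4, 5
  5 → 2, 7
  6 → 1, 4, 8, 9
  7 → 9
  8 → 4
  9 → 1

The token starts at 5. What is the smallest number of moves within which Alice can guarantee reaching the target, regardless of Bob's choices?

2

A0 = {3, 4}
A1: add {0, 2, 8} — 0 (Alice) has 0→3; 2 (Alice) has 2→4; 8 (Alice) has 8→4.
A2: add {5} — 5 (Alice) has 5→2.
A3 = A2; e.g. 1 (Bob) can still go to 6. Fixed point.
5 enters the attractor at level 2, so Alice can force the target in 2 moves from there.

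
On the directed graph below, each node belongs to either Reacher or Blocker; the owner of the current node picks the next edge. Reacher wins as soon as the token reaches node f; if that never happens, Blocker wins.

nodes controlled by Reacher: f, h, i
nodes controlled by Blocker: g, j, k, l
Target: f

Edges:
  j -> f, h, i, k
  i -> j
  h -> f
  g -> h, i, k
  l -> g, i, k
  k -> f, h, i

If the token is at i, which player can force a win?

Blocker

A0 = {f}
A1: add {h} — h (Reacher) has h→f.
A2 = A1; e.g. g (Blocker) can still go to i. Fixed point.
i never enters the attractor, so Blocker can avoid the target forever.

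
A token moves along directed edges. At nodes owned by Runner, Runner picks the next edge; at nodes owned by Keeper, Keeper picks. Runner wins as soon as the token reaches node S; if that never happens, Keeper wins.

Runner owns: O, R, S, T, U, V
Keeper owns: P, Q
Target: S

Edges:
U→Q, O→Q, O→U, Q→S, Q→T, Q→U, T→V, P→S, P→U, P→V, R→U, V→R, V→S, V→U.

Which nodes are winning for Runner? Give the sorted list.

A0 = {S}
A1: add {V} — V (Runner) has V→S.
A2: add {T} — T (Runner) has T→V.
A3 = A2; e.g. O (Runner) has no edge into A2. Fixed point.
Runner's winning region = {S, T, V}.

S, T, V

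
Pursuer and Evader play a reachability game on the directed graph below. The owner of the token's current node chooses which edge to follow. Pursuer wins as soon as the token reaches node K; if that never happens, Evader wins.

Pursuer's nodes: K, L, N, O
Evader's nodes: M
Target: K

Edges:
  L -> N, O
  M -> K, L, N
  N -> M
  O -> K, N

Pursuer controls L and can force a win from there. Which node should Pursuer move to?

O

A0 = {K}
A1: add {O} — O (Pursuer) has O→K.
A2: add {L} — L (Pursuer) has L→O.
A3 = A2; e.g. M (Evader) can still go to N. Fixed point.
From L, successor O is in the attractor (rank 1); the other successor N is not.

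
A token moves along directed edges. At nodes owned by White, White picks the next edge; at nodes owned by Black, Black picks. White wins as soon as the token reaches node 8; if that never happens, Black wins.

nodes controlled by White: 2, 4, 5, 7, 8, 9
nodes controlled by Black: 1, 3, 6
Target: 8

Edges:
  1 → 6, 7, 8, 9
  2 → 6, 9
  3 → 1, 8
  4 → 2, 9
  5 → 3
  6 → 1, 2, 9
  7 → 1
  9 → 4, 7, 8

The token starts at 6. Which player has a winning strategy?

A0 = {8}
A1: add {9} — 9 (White) has 9→8.
A2: add {2, 4} — 2 (White) has 2→9; 4 (White) has 4→9.
A3 = A2; e.g. 1 (Black) can still go to 6. Fixed point.
6 never enters the attractor, so Black can avoid the target forever.

Black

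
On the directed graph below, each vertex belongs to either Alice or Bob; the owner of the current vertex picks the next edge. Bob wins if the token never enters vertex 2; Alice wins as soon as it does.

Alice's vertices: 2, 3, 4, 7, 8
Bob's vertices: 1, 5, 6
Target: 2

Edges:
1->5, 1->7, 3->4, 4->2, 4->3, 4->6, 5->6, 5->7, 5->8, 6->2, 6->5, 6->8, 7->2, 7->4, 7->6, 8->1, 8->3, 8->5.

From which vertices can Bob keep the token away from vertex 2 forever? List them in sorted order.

A0 = {2}
A1: add {4, 7} — 4 (Alice) has 4→2; 7 (Alice) has 7→2.
A2: add {3} — 3 (Alice) has 3→4.
A3: add {8} — 8 (Alice) has 8→3.
A4 = A3; e.g. 1 (Bob) can still go to 5. Fixed point.
Alice's attractor = {2, 3, 4, 7, 8}; Bob avoids the target exactly from the complement.

1, 5, 6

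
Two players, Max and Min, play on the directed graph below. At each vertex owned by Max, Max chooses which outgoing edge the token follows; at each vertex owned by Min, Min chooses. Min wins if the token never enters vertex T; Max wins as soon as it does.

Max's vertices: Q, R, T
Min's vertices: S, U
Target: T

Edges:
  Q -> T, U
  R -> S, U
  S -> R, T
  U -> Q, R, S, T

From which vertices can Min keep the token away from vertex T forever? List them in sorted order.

R, S, U

A0 = {T}
A1: add {Q} — Q (Max) has Q→T.
A2 = A1; e.g. R (Max) has no edge into A1. Fixed point.
Max's attractor = {Q, T}; Min avoids the target exactly from the complement.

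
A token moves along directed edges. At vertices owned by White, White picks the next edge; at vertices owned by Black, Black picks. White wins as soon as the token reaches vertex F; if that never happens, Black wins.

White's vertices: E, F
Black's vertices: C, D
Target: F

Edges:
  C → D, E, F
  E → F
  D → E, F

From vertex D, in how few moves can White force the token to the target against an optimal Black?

2

A0 = {F}
A1: add {E} — E (White) has E→F.
A2: add {D} — D (Black): all of {E, F} already in.
D enters the attractor at level 2, so White can force the target in 2 moves from there.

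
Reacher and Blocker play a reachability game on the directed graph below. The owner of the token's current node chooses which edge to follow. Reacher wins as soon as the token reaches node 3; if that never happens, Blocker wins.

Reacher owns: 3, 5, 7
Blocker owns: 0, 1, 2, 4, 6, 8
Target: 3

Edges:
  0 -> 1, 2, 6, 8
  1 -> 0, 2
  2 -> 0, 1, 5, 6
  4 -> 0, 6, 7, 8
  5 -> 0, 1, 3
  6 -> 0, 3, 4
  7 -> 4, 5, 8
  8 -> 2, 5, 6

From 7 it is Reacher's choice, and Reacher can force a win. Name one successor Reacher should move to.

A0 = {3}
A1: add {5} — 5 (Reacher) has 5→3.
A2: add {7} — 7 (Reacher) has 7→5.
A3 = A2; e.g. 0 (Blocker) can still go to 1. Fixed point.
From 7, successor 5 is in the attractor (rank 1); the other successors 4, 8 are not.

5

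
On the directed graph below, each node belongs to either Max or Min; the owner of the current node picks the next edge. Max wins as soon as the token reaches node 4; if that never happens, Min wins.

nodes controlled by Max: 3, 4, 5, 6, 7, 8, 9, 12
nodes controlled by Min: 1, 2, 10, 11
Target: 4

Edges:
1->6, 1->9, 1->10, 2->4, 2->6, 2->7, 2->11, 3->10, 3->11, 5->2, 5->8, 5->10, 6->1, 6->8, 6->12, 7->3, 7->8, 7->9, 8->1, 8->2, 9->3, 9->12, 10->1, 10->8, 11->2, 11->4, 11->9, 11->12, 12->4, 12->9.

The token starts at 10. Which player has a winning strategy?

Min

A0 = {4}
A1: add {12} — 12 (Max) has 12→4.
A2: add {6, 9} — 6 (Max) has 6→12; 9 (Max) has 9→12.
A3: add {7} — 7 (Max) has 7→9.
A4 = A3; e.g. 1 (Min) can still go to 10. Fixed point.
10 never enters the attractor, so Min can avoid the target forever.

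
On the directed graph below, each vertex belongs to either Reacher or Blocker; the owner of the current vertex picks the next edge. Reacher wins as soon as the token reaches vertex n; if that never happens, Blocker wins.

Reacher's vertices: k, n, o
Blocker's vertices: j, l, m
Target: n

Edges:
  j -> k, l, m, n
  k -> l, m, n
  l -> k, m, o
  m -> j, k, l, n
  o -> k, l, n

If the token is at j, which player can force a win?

Blocker

A0 = {n}
A1: add {k, o} — k (Reacher) has k→n; o (Reacher) has o→n.
A2 = A1; e.g. j (Blocker) can still go to l. Fixed point.
j never enters the attractor, so Blocker can avoid the target forever.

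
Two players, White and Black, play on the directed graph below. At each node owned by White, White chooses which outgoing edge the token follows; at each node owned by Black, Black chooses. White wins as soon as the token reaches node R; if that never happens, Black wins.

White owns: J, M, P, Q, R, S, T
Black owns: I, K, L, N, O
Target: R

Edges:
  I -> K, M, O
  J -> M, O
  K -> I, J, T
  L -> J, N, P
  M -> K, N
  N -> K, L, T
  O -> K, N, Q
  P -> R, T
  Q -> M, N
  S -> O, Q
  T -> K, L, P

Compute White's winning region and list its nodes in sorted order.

A0 = {R}
A1: add {P} — P (White) has P→R.
A2: add {T} — T (White) has T→P.
A3 = A2; e.g. I (Black) can still go to K. Fixed point.
White's winning region = {P, R, T}.

P, R, T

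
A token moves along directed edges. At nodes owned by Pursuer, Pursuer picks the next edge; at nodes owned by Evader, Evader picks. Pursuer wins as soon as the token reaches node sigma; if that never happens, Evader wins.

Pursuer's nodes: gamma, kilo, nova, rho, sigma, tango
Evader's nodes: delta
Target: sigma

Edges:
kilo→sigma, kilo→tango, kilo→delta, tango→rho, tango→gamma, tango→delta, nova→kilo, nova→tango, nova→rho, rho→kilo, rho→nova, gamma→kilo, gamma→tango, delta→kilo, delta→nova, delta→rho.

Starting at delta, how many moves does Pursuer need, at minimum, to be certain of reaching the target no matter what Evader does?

A0 = {sigma}
A1: add {kilo} — kilo (Pursuer) has kilo→sigma.
A2: add {gamma, nova, rho} — nova (Pursuer) has nova→kilo; rho (Pursuer) has rho→kilo; gamma (Pursuer) has gamma→kilo.
A3: add {delta, tango} — tango (Pursuer) has tango→rho; delta (Evader): all of {kilo, nova, rho} already in.
A3 = all vertices. Fixed point.
delta enters the attractor at level 3, so Pursuer can force the target in 3 moves from there.

3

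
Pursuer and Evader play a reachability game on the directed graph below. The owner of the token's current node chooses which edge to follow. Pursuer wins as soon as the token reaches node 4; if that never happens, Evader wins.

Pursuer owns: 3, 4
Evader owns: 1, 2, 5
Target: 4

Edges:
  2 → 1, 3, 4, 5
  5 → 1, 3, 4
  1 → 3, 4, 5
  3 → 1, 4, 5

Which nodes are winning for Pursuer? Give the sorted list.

3, 4

A0 = {4}
A1: add {3} — 3 (Pursuer) has 3→4.
A2 = A1; e.g. 1 (Evader) can still go to 5. Fixed point.
Pursuer's winning region = {3, 4}.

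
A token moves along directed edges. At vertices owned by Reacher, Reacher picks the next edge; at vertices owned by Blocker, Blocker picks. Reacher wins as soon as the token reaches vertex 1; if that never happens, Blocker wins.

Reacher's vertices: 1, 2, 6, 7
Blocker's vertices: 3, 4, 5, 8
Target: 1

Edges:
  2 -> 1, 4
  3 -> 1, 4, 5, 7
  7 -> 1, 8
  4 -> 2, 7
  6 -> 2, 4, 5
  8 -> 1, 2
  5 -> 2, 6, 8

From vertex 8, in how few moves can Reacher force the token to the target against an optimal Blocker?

2

A0 = {1}
A1: add {2, 7} — 2 (Reacher) has 2→1; 7 (Reacher) has 7→1.
A2: add {4, 6, 8} — 4 (Blocker): all of {2, 7} already in; 6 (Reacher) has 6→2; 8 (Blocker): all of {1, 2} already in.
8 enters the attractor at level 2, so Reacher can force the target in 2 moves from there.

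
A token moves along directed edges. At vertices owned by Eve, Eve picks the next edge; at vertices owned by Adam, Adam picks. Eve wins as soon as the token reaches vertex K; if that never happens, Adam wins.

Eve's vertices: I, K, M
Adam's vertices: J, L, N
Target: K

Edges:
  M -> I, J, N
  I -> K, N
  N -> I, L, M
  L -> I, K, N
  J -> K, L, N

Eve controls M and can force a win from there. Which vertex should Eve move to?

A0 = {K}
A1: add {I} — I (Eve) has I→K.
A2: add {M} — M (Eve) has M→I.
A3 = A2; e.g. J (Adam) can still go to L. Fixed point.
From M, successor I is in the attractor (rank 1); the other successors J, N are not.

I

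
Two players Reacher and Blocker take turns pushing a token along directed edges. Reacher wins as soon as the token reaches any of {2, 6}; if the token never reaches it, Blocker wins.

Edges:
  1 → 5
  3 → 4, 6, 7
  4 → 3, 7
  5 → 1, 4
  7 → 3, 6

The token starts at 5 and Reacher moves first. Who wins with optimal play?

Reacher

Track states (vertex, player-to-move).
A0 = {(2,Reacher), (2,Blocker), (6,Reacher), (6,Blocker)}
A1: add {(3,Reacher), (7,Reacher)}.
A2: add {(4,Blocker), (7,Blocker)}.
A3: add {(4,Reacher), (5,Reacher)}.
(5,Reacher) ∈ A3 ⇒ Reacher forces the target.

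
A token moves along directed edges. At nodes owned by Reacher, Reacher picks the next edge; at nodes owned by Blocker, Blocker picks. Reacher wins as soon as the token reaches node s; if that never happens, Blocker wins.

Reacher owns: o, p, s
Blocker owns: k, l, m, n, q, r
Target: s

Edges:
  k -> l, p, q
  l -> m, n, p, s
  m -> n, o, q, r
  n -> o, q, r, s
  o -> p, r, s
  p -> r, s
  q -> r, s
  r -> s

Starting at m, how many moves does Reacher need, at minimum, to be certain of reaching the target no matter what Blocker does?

A0 = {s}
A1: add {o, p, r} — o (Reacher) has o→s; p (Reacher) has p→s; r (Blocker): all of {s} already in.
A2: add {q} — q (Blocker): all of {r, s} already in.
A3: add {n} — n (Blocker): all of {o, q, r, s} already in.
A4: add {m} — m (Blocker): all of {n, o, q, r} already in.
m enters the attractor at level 4, so Reacher can force the target in 4 moves from there.

4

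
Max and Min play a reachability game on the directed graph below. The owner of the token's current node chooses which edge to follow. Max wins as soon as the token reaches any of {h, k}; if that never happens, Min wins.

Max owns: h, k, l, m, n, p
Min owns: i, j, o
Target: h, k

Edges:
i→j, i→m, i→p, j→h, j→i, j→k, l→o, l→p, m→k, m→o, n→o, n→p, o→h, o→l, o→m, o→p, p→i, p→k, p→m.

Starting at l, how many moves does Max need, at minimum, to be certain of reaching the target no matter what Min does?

A0 = {h, k}
A1: add {m, p} — m (Max) has m→k; p (Max) has p→k.
A2: add {l, n} — l (Max) has l→p; n (Max) has n→p.
l enters the attractor at level 2, so Max can force the target in 2 moves from there.

2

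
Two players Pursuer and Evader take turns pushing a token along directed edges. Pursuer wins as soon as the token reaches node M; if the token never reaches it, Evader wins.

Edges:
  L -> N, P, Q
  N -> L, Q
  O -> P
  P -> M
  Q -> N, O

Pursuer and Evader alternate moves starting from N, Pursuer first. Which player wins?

Evader

Track states (vertex, player-to-move).
A0 = {(M,Pursuer), (M,Evader)}
A1: add {(P,Pursuer), (P,Evader)}.
A2: add {(L,Pursuer), (O,Pursuer), (O,Evader)}.
A3: add {(Q,Pursuer)}.
A4: add {(N,Evader)}.
A5 = A4; e.g. (L,Evader) stays out. (N,Pursuer) never enters ⇒ Evader avoids the target.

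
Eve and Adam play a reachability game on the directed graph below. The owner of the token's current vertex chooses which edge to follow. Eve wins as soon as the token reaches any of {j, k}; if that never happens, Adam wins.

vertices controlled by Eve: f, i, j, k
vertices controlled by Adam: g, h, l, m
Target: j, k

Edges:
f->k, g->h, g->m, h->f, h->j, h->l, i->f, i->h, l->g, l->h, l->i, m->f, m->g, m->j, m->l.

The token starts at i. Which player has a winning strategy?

A0 = {j, k}
A1: add {f} — f (Eve) has f→k.
A2: add {i} — i (Eve) has i→f.
A3 = A2; e.g. g (Adam) can still go to h. Fixed point.
i ∈ A2, so Eve can force the target.

Eve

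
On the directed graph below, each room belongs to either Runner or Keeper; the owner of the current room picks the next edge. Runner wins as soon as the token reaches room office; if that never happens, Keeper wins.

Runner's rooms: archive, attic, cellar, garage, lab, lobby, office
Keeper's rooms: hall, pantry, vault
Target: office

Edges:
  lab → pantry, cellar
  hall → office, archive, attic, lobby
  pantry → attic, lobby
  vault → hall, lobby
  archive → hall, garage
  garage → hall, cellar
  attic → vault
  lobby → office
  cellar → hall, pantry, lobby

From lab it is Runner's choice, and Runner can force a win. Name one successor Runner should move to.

cellar

A0 = {office}
A1: add {lobby} — lobby (Runner) has lobby→office.
A2: add {cellar} — cellar (Runner) has cellar→lobby.
A3: add {garage, lab} — lab (Runner) has lab→cellar; garage (Runner) has garage→cellar.
A4: add {archive} — archive (Runner) has archive→garage.
A5 = A4; e.g. hall (Keeper) can still go to attic. Fixed point.
From lab, successor cellar is in the attractor (rank 2); the other successor pantry is not.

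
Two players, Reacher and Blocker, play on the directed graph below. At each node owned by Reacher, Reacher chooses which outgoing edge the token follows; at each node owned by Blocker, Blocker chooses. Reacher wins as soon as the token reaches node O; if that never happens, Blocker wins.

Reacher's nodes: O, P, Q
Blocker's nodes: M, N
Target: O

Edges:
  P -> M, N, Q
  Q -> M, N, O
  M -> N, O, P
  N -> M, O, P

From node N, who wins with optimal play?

Blocker

A0 = {O}
A1: add {Q} — Q (Reacher) has Q→O.
A2: add {P} — P (Reacher) has P→Q.
A3 = A2; e.g. M (Blocker) can still go to N. Fixed point.
N never enters the attractor, so Blocker can avoid the target forever.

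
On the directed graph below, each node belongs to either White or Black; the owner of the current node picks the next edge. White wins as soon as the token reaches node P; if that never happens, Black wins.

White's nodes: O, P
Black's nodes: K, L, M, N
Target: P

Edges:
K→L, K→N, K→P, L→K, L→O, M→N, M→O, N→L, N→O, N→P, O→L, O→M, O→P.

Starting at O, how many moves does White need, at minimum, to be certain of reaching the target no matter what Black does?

1

A0 = {P}
A1: add {O} — O (White) has O→P.
A2 = A1; e.g. K (Black) can still go to L. Fixed point.
O enters the attractor at level 1, so White can force the target in 1 move from there.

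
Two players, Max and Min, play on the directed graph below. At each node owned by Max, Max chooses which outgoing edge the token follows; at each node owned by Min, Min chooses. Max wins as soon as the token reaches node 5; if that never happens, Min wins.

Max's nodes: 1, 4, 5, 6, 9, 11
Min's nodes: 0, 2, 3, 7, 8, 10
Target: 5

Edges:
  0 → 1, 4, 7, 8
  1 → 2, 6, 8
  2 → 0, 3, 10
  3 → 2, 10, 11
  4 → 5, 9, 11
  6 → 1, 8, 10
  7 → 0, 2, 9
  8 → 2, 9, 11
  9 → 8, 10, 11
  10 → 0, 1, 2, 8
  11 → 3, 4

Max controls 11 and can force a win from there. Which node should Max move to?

A0 = {5}
A1: add {4} — 4 (Max) has 4→5.
A2: add {11} — 11 (Max) has 11→4.
A3: add {9} — 9 (Max) has 9→11.
A4 = A3; e.g. 0 (Min) can still go to 1. Fixed point.
From 11, successor 4 is in the attractor (rank 1); the other successor 3 is not.

4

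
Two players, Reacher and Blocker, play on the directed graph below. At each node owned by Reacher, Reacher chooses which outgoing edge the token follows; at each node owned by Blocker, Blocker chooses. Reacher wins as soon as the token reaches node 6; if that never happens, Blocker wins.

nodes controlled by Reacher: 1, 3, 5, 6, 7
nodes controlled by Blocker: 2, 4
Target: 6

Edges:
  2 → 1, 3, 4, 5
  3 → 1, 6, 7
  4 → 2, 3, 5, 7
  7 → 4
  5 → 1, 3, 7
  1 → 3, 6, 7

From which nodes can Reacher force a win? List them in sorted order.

1, 3, 5, 6

A0 = {6}
A1: add {1, 3} — 1 (Reacher) has 1→6; 3 (Reacher) has 3→6.
A2: add {5} — 5 (Reacher) has 5→1.
A3 = A2; e.g. 2 (Blocker) can still go to 4. Fixed point.
Reacher's winning region = {1, 3, 5, 6}.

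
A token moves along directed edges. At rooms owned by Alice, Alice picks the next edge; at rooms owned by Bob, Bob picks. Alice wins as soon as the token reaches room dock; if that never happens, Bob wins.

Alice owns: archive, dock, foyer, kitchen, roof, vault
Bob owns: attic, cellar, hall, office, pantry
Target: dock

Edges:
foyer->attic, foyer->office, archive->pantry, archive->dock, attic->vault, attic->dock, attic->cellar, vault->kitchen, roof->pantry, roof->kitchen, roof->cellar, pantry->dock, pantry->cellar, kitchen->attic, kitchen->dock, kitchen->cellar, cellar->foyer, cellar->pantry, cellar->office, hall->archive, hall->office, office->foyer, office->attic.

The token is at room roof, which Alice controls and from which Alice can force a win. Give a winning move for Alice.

kitchen

A0 = {dock}
A1: add {archive, kitchen} — archive (Alice) has archive→dock; kitchen (Alice) has kitchen→dock.
A2: add {roof, vault} — vault (Alice) has vault→kitchen; roof (Alice) has roof→kitchen.
A3 = A2; e.g. foyer (Alice) has no edge into A2. Fixed point.
From roof, successor kitchen is in the attractor (rank 1); the other successors cellar, pantry are not.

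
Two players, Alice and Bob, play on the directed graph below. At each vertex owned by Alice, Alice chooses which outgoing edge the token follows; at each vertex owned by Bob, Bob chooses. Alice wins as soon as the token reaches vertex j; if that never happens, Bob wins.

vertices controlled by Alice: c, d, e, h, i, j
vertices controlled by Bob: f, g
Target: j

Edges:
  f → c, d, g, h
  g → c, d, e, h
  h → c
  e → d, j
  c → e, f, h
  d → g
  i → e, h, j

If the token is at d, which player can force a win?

Bob

A0 = {j}
A1: add {e, i} — e (Alice) has e→j; i (Alice) has i→j.
A2: add {c} — c (Alice) has c→e.
A3: add {h} — h (Alice) has h→c.
A4 = A3; e.g. d (Alice) has no edge into A3. Fixed point.
d never enters the attractor, so Bob can avoid the target forever.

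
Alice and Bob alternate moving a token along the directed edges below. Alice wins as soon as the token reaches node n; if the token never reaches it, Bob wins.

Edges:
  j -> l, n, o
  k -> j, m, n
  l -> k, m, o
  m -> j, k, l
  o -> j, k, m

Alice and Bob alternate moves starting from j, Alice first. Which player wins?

Track states (vertex, player-to-move).
A0 = {(n,Alice), (n,Bob)}
A1: add {(j,Alice), (k,Alice)}.
(j,Alice) ∈ A1 ⇒ Alice forces the target.

Alice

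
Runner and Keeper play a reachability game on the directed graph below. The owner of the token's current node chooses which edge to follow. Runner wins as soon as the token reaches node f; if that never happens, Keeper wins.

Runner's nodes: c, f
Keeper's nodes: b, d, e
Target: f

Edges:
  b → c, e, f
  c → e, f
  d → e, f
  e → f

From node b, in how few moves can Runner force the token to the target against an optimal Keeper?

2

A0 = {f}
A1: add {c, e} — c (Runner) has c→f; e (Keeper): all of {f} already in.
A2: add {b, d} — b (Keeper): all of {c, e, f} already in; d (Keeper): all of {e, f} already in.
A2 = all vertices. Fixed point.
b enters the attractor at level 2, so Runner can force the target in 2 moves from there.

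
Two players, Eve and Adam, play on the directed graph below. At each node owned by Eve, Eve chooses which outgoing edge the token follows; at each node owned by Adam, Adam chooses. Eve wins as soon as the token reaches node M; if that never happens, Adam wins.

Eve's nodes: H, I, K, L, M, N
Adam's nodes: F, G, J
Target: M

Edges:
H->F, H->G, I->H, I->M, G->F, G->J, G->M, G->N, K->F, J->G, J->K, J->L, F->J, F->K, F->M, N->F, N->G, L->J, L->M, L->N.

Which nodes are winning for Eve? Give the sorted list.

A0 = {M}
A1: add {I, L} — I (Eve) has I→M; L (Eve) has L→M.
A2 = A1; e.g. F (Adam) can still go to J. Fixed point.
Eve's winning region = {I, L, M}.

I, L, M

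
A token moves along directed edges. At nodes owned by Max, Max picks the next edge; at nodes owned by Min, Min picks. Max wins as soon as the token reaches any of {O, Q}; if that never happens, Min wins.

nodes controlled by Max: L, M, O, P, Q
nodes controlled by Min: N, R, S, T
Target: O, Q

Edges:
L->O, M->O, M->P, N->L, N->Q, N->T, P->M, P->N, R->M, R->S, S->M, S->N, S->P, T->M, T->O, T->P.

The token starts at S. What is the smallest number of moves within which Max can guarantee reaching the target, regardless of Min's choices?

5

A0 = {O, Q}
A1: add {L, M} — L (Max) has L→O; M (Max) has M→O.
A2: add {P} — P (Max) has P→M.
A3: add {T} — T (Min): all of {M, O, P} already in.
A4: add {N} — N (Min): all of {L, Q, T} already in.
A5: add {S} — S (Min): all of {M, N, P} already in.
S enters the attractor at level 5, so Max can force the target in 5 moves from there.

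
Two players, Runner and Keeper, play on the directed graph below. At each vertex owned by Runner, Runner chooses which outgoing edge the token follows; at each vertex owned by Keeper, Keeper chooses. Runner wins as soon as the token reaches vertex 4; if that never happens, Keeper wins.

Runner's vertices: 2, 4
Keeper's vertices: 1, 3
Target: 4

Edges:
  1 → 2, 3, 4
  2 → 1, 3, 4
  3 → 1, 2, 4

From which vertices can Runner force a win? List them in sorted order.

A0 = {4}
A1: add {2} — 2 (Runner) has 2→4.
A2 = A1; e.g. 1 (Keeper) can still go to 3. Fixed point.
Runner's winning region = {2, 4}.

2, 4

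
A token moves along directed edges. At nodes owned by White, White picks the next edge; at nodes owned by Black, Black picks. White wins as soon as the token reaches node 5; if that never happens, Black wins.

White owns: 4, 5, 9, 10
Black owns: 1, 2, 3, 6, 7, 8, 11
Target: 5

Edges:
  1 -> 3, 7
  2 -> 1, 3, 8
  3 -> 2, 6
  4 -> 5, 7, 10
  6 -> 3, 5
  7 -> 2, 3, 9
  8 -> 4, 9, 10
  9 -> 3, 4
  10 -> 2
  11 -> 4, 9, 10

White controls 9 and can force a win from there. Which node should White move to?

4

A0 = {5}
A1: add {4} — 4 (White) has 4→5.
A2: add {9} — 9 (White) has 9→4.
A3 = A2; e.g. 1 (Black) can still go to 3. Fixed point.
From 9, successor 4 is in the attractor (rank 1); the other successor 3 is not.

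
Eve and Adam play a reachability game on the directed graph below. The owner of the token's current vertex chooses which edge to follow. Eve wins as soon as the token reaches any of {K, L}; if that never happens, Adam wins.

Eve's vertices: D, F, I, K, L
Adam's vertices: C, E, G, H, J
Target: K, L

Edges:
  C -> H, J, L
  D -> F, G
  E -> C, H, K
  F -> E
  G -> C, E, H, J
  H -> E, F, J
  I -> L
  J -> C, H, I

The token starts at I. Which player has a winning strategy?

A0 = {K, L}
A1: add {I} — I (Eve) has I→L.
A2 = A1; e.g. C (Adam) can still go to H. Fixed point.
I ∈ A1, so Eve can force the target.

Eve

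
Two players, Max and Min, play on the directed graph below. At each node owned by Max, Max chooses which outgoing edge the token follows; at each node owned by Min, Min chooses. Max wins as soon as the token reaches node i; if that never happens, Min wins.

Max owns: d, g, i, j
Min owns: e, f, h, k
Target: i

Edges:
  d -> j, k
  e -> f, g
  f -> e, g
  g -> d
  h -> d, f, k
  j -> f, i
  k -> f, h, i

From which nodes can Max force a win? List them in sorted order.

d, g, i, j

A0 = {i}
A1: add {j} — j (Max) has j→i.
A2: add {d} — d (Max) has d→j.
A3: add {g} — g (Max) has g→d.
A4 = A3; e.g. e (Min) can still go to f. Fixed point.
Max's winning region = {d, g, i, j}.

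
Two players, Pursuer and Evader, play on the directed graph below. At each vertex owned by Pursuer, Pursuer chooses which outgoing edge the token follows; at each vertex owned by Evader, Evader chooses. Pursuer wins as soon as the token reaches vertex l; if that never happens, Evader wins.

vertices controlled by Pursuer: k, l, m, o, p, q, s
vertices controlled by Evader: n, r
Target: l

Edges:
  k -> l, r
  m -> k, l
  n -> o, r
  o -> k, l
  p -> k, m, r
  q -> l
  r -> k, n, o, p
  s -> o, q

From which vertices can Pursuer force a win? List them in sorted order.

k, l, m, o, p, q, s

A0 = {l}
A1: add {k, m, o, q} — k (Pursuer) has k→l; m (Pursuer) has m→l; o (Pursuer) has o→l; q (Pursuer) has q→l.
A2: add {p, s} — p (Pursuer) has p→k; s (Pursuer) has s→o.
A3 = A2; e.g. n (Evader) can still go to r. Fixed point.
Pursuer's winning region = {k, l, m, o, p, q, s}.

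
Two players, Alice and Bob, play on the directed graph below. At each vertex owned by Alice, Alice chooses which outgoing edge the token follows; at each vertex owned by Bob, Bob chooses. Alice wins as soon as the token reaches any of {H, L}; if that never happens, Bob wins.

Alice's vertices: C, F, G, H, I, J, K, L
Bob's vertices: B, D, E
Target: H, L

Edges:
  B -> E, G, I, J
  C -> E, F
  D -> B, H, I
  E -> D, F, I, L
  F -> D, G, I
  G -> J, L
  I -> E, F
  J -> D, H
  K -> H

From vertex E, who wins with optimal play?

Bob

A0 = {H, L}
A1: add {G, J, K} — G (Alice) has G→L; J (Alice) has J→H; K (Alice) has K→H.
A2: add {F} — F (Alice) has F→G.
A3: add {C, I} — C (Alice) has C→F; I (Alice) has I→F.
A4 = A3; e.g. B (Bob) can still go to E. Fixed point.
E never enters the attractor, so Bob can avoid the target forever.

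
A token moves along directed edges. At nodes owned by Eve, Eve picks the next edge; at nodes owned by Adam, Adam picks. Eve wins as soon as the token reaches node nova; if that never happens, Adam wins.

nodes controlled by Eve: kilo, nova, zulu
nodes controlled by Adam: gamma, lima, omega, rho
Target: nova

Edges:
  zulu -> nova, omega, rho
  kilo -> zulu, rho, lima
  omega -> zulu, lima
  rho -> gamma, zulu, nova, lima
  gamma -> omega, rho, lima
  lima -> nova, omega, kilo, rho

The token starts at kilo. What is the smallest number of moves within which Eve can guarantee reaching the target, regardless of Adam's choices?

A0 = {nova}
A1: add {zulu} — zulu (Eve) has zulu→nova.
A2: add {kilo} — kilo (Eve) has kilo→zulu.
A3 = A2; e.g. gamma (Adam) can still go to omega. Fixed point.
kilo enters the attractor at level 2, so Eve can force the target in 2 moves from there.

2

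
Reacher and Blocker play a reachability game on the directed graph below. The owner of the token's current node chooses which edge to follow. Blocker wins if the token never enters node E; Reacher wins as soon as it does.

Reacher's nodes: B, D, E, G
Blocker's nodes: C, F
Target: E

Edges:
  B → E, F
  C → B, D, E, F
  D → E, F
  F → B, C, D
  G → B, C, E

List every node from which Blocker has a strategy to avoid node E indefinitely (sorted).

C, F

A0 = {E}
A1: add {B, D, G} — B (Reacher) has B→E; D (Reacher) has D→E; G (Reacher) has G→E.
A2 = A1; e.g. C (Blocker) can still go to F. Fixed point.
Reacher's attractor = {B, D, E, G}; Blocker avoids the target exactly from the complement.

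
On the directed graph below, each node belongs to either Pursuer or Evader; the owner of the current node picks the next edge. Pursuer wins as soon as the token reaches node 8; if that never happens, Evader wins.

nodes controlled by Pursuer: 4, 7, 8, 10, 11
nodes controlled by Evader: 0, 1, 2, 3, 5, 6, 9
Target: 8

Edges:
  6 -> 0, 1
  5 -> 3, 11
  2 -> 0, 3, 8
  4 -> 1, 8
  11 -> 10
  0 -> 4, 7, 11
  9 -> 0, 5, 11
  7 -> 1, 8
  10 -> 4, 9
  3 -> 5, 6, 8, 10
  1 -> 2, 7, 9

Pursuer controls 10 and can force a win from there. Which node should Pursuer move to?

4

A0 = {8}
A1: add {4, 7} — 4 (Pursuer) has 4→8; 7 (Pursuer) has 7→8.
A2: add {10} — 10 (Pursuer) has 10→4.
A3: add {11} — 11 (Pursuer) has 11→10.
A4: add {0} — 0 (Evader): all of {4, 7, 11} already in.
A5 = A4; e.g. 1 (Evader) can still go to 2. Fixed point.
From 10, successor 4 is in the attractor (rank 1); the other successor 9 is not.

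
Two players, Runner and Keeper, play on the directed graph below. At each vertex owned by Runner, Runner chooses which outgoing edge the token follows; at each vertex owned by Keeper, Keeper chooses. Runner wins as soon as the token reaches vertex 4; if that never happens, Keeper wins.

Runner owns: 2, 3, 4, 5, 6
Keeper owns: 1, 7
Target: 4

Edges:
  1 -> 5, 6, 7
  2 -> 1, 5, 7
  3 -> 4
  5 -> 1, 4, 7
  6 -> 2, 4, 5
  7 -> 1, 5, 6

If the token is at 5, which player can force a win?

A0 = {4}
A1: add {3, 5, 6} — 3 (Runner) has 3→4; 5 (Runner) has 5→4; 6 (Runner) has 6→4.
5 ∈ A1, so Runner can force the target.

Runner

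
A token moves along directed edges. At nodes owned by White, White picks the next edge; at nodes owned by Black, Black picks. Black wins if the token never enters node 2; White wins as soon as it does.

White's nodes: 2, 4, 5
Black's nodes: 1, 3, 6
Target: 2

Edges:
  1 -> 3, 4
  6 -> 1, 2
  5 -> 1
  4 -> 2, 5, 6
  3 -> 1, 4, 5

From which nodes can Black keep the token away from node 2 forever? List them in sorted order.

A0 = {2}
A1: add {4} — 4 (White) has 4→2.
A2 = A1; e.g. 1 (Black) can still go to 3. Fixed point.
White's attractor = {2, 4}; Black avoids the target exactly from the complement.

1, 3, 5, 6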